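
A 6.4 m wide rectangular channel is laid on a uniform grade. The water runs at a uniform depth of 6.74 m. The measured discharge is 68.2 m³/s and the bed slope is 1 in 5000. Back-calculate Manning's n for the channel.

Flow area A = b·y = 6.4 × 6.74 = 43.14 m². Wetted perimeter P = b + 2y = 6.4 + 2×6.74 = 19.88 m.
Hydraulic radius R = A/P = 43.14/19.88 = 2.17 m.
Rearranging Manning's equation: n = (1/Q) A R^(2/3) S^(1/2) = (1/68.2) × 43.14 × 2.17^(2/3) × √0.0002 = 0.015.

n = 0.015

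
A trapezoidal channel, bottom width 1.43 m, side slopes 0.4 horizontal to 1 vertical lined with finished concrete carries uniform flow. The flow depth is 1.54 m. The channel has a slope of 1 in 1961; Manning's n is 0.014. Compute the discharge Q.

Q = 3.87 m³/s

With bottom width b = 1.43 m and side slope z = 0.4: A = (b + zy)y = (1.43 + 0.4×1.54)×1.54 = 3.151 m²; P = b + 2y√(1+z²) = 1.43 + 2×1.54×1.077 = 4.747 m.
Hydraulic radius R = A/P = 3.151/4.747 = 0.6637 m.
Manning's equation: Q = (1/n) A R^(2/3) S^(1/2) = (1/0.014) × 3.151 × 0.6637^(2/3) × 0.0005099^(1/2) = 3.87 m³/s.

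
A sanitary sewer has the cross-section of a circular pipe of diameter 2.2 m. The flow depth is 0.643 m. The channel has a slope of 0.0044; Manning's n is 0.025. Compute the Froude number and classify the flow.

subcritical

For a circular section of diameter D = 2.2 m at depth y = 0.643 m, the central angle is θ = 2 arccos(1 − 2y/D) = 2.285 rad. Then A = (D²/8)(θ − sin θ) = 0.925 m² and P = Dθ/2 = 2.513 m.
Hydraulic radius R = A/P = 0.925/2.513 = 0.3681 m.
V = (1/n) R^(2/3) √S = (1/0.025) × 0.3681^(2/3) × √0.0044 = 1.363 m/s. Hydraulic depth D_h = A/T = 0.925/2.001 = 0.4622 m.
Froude number Fr = V/√(g·D_h) = 1.363/√(9.81×0.4622) = 0.64, which is less than 1, so the flow is subcritical.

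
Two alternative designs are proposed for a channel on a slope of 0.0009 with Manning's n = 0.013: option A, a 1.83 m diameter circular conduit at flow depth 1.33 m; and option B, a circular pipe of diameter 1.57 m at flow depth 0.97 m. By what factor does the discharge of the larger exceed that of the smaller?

1.88

Channel A: For a circular section of diameter D = 1.83 m at depth y = 1.33 m, the central angle is θ = 2 arccos(1 − 2y/D) = 4.083 rad. Then A = (D²/8)(θ − sin θ) = 2.048 m² and P = Dθ/2 = 3.736 m. Hydraulic radius R = A/P = 2.048/3.736 = 0.5481 m. Q_A = (1/0.013)·2.048·0.5481^(2/3)·√0.0009 = 3.165 m³/s.
Channel B: For a circular section of diameter D = 1.57 m at depth y = 0.97 m, the central angle is θ = 2 arccos(1 − 2y/D) = 3.617 rad. Then A = (D²/8)(θ − sin θ) = 1.256 m² and P = Dθ/2 = 2.84 m. Hydraulic radius R = A/P = 1.256/2.84 = 0.4422 m. Q_B = (1/0.013)·1.256·0.4422^(2/3)·√0.0009 = 1.682 m³/s.
The larger discharge is 3.165 m³/s and the smaller is 1.682 m³/s; the ratio is 1.88.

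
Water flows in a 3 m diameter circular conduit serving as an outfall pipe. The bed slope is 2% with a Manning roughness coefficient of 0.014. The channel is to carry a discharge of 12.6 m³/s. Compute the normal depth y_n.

Manning's equation rearranged: A R^(2/3) = nQ / (1·√S) = 0.014 × 12.6 / (√0.02) = 1.247.
At y = 1.13 m: A R^(2/3) = 1.76 — high.
At y = 0.769 m: A R^(2/3) = 0.8399 — low.
At y = 0.942 m: A R^(2/3) = 1.248 — close enough.

y_n = 0.942 m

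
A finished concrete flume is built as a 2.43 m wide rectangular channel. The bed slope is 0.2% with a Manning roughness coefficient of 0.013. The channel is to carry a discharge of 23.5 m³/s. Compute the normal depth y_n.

y_n = 3.08 m

Manning's equation rearranged: A R^(2/3) = nQ / (1·√S) = 0.013 × 23.5 / (√0.002) = 6.831.
At y = 3.93 m: A R^(2/3) = 9.086 — over.
At y = 3.08 m: A R^(2/3) = 6.828 — ≈ 6.831.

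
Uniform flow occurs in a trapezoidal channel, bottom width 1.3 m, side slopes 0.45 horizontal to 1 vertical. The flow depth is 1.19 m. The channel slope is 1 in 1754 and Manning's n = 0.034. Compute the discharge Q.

Q = 1.04 m³/s

With bottom width b = 1.3 m and side slope z = 0.45: A = (b + zy)y = (1.3 + 0.45×1.19)×1.19 = 2.184 m²; P = b + 2y√(1+z²) = 1.3 + 2×1.19×1.097 = 3.91 m.
Hydraulic radius R = A/P = 2.184/3.91 = 0.5586 m.
Manning's equation: Q = (1/n) A R^(2/3) S^(1/2) = (1/0.034) × 2.184 × 0.5586^(2/3) × 0.0005701^(1/2) = 1.04 m³/s.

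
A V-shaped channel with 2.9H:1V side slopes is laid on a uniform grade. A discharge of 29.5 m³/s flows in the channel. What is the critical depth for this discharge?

At critical depth, Q² T / (g A³) = 1, i.e. A³/T = Q²/g = 29.5²/9.81 = 88.71.
Try y = 2.24 m: A³/T = 237.1 — over.
Try y = 1.84 m: A³/T = 88.69 — close enough.

y_c = 1.84 m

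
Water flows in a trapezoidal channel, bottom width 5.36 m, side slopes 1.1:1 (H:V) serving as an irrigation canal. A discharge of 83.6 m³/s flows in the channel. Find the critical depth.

y_c = 2.45 m

At critical depth, Q² T / (g A³) = 1, i.e. A³/T = Q²/g = 83.6²/9.81 = 712.4.
Try y = 2.97 m: A³/T = 1414 — high.
Try y = 2.45 m: A³/T = 715 — ≈ 712.4.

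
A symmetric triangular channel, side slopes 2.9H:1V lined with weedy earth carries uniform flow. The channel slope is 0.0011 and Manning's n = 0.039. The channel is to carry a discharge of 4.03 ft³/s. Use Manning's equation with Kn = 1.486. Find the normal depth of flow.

Manning's equation rearranged: A R^(2/3) = nQ / (1.486·√S) = 0.039 × 4.03 / (1.486 × √0.0011) = 3.189.
Try y = 1.03 ft: A R^(2/3) = 1.904 — too small.
Try y = 1.25 ft: A R^(2/3) = 3.191 — matches.

y_n = 1.25 ft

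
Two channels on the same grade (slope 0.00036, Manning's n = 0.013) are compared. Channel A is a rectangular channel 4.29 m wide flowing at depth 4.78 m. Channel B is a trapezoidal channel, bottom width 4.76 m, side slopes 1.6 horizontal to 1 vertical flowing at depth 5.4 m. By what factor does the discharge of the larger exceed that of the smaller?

Channel A: Flow area A = b·y = 4.29 × 4.78 = 20.51 m². Wetted perimeter P = b + 2y = 4.29 + 2×4.78 = 13.85 m. Hydraulic radius R = A/P = 20.51/13.85 = 1.481 m. Q_A = (1/0.013)·20.51·1.481^(2/3)·√0.00036 = 38.88 m³/s.
Channel B: With bottom width b = 4.76 m and side slope z = 1.6: A = (b + zy)y = (4.76 + 1.6×5.4)×5.4 = 72.36 m²; P = b + 2y√(1+z²) = 4.76 + 2×5.4×1.887 = 25.14 m. Hydraulic radius R = A/P = 72.36/25.14 = 2.879 m. Q_B = (1/0.013)·72.36·2.879^(2/3)·√0.00036 = 213.7 m³/s.
The larger discharge is 213.7 m³/s and the smaller is 38.88 m³/s; the ratio is 5.5.

5.5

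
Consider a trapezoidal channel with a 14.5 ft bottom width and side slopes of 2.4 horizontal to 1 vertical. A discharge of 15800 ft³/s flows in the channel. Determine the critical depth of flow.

y_c = 16.6 ft

At critical depth, Q² T / (g A³) = 1, i.e. A³/T = Q²/g = 15800²/32.2 = 7753000.
Trying y = 14.7 ft: A³/T = 4607000 — low.
Trying y = 20 ft: A³/T = 17680000 — high.
Trying y = 16.6 ft: A³/T = 7793000 — matches.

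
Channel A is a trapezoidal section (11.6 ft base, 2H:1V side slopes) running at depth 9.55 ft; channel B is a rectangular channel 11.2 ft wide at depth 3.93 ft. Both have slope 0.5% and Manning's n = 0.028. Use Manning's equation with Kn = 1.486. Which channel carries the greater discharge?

channel A

Channel A: With bottom width b = 11.6 ft and side slope z = 2: A = (b + zy)y = (11.6 + 2×9.55)×9.55 = 293.2 ft²; P = b + 2y√(1+z²) = 11.6 + 2×9.55×2.236 = 54.31 ft. Hydraulic radius R = A/P = 293.2/54.31 = 5.398 ft. Q_A = (1.486/0.028)·293.2·5.398^(2/3)·√0.005 = 3386 ft³/s.
Channel B: Flow area A = b·y = 11.2 × 3.93 = 44.02 ft². Wetted perimeter P = b + 2y = 11.2 + 2×3.93 = 19.06 ft. Hydraulic radius R = A/P = 44.02/19.06 = 2.309 ft. Q_B = (1.486/0.028)·44.02·2.309^(2/3)·√0.005 = 288.6 ft³/s.
Q_A = 3386 ft³/s vs Q_B = 288.6 ft³/s, so channel A carries more.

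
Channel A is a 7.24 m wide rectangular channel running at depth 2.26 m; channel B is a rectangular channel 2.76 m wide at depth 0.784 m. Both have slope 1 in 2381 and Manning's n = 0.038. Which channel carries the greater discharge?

Channel A: Flow area A = b·y = 7.24 × 2.26 = 16.36 m². Wetted perimeter P = b + 2y = 7.24 + 2×2.26 = 11.76 m. Hydraulic radius R = A/P = 16.36/11.76 = 1.391 m. Q_A = (1/0.038)·16.36·1.391^(2/3)·√0.00042 = 11 m³/s.
Channel B: Flow area A = b·y = 2.76 × 0.784 = 2.164 m². Wetted perimeter P = b + 2y = 2.76 + 2×0.784 = 4.328 m. Hydraulic radius R = A/P = 2.164/4.328 = 0.5 m. Q_B = (1/0.038)·2.164·0.5^(2/3)·√0.00042 = 0.7351 m³/s.
Q_A = 11 m³/s vs Q_B = 0.7351 m³/s, so channel A carries more.

channel A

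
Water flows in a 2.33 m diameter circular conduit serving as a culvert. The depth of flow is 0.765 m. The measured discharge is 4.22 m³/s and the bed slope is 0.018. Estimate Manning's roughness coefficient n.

n = 0.022

For a circular section of diameter D = 2.33 m at depth y = 0.765 m, the central angle is θ = 2 arccos(1 − 2y/D) = 2.441 rad. Then A = (D²/8)(θ − sin θ) = 1.219 m² and P = Dθ/2 = 2.843 m.
Hydraulic radius R = A/P = 1.219/2.843 = 0.4286 m.
Rearranging Manning's equation: n = (1/Q) A R^(2/3) S^(1/2) = (1/4.22) × 1.219 × 0.4286^(2/3) × √0.018 = 0.022.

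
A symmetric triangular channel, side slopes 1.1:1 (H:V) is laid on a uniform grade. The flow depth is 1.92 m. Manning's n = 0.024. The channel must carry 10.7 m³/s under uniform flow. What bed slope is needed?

S = 0.00633

For a triangular section with side slope z = 1.1: A = zy² = 1.1×1.92² = 4.055 m²; P = 2y√(1+z²) = 2×1.92×1.487 = 5.709 m.
Hydraulic radius R = A/P = 4.055/5.709 = 0.7103 m.
From Manning's equation, S = [nQ / (1 A R^(2/3))]² = [0.024 × 10.7 / (1 × 4.055 × 0.7103^(2/3))]² = 0.00633.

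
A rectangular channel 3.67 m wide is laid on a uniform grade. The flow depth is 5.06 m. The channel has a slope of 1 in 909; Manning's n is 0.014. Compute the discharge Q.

Q = 53.7 m³/s

Flow area A = b·y = 3.67 × 5.06 = 18.57 m². Wetted perimeter P = b + 2y = 3.67 + 2×5.06 = 13.79 m.
Hydraulic radius R = A/P = 18.57/13.79 = 1.347 m.
Manning's equation: Q = (1/n) A R^(2/3) S^(1/2) = (1/0.014) × 18.57 × 1.347^(2/3) × 0.0011^(1/2) = 53.7 m³/s.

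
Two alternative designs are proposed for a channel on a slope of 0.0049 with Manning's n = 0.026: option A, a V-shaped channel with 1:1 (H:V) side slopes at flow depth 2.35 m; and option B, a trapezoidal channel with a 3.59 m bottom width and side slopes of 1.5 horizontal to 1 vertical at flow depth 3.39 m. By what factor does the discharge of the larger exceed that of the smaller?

Channel A: For a triangular section with side slope z = 1: A = zy² = 1×2.35² = 5.523 m²; P = 2y√(1+z²) = 2×2.35×1.414 = 6.647 m. Hydraulic radius R = A/P = 5.523/6.647 = 0.8309 m. Q_A = (1/0.026)·5.523·0.8309^(2/3)·√0.0049 = 13.14 m³/s.
Channel B: With bottom width b = 3.59 m and side slope z = 1.5: A = (b + zy)y = (3.59 + 1.5×3.39)×3.39 = 29.41 m²; P = b + 2y√(1+z²) = 3.59 + 2×3.39×1.803 = 15.81 m. Hydraulic radius R = A/P = 29.41/15.81 = 1.86 m. Q_B = (1/0.026)·29.41·1.86^(2/3)·√0.0049 = 119.7 m³/s.
The larger discharge is 119.7 m³/s and the smaller is 13.14 m³/s; the ratio is 9.11.

9.11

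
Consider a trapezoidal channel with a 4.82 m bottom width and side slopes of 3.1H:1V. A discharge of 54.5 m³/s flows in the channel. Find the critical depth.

At critical depth, Q² T / (g A³) = 1, i.e. A³/T = Q²/g = 54.5²/9.81 = 302.8.
Try y = 1.32 m: A³/T = 125.2 — low.
Try y = 1.86 m: A³/T = 466.8 — high.
Try y = 1.66 m: A³/T = 299.6 — ≈ 302.8.

y_c = 1.66 m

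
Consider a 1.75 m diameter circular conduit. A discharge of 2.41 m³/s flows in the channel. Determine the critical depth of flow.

y_c = 0.764 m

At critical depth, Q² T / (g A³) = 1, i.e. A³/T = Q²/g = 2.41²/9.81 = 0.5921.
At y = 0.972 m: A³/T = 1.485 — too large.
At y = 0.527 m: A³/T = 0.1414 — too small.
At y = 0.764 m: A³/T = 0.5916 — ≈ 0.5921.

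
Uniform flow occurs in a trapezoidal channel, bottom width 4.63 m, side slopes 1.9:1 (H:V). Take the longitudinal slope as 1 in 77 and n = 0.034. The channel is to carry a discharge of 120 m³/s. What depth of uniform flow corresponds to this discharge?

y_n = 2.68 m

Manning's equation rearranged: A R^(2/3) = nQ / (1·√S) = 0.034 × 120 / (√0.01299) = 35.8.
Try y = 3.24 m: A R^(2/3) = 53.32 — high.
Try y = 2.4 m: A R^(2/3) = 28.6 — low.
Try y = 2.68 m: A R^(2/3) = 35.86 — ≈ 35.8.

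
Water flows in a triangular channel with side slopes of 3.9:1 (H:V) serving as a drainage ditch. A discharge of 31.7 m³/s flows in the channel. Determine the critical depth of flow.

y_c = 1.68 m

At critical depth, Q² T / (g A³) = 1, i.e. A³/T = Q²/g = 31.7²/9.81 = 102.4.
Trying y = 2.13 m: A³/T = 333.4 — too large.
Trying y = 1.22 m: A³/T = 20.55 — too small.
Trying y = 1.68 m: A³/T = 101.8 — ≈ 102.4.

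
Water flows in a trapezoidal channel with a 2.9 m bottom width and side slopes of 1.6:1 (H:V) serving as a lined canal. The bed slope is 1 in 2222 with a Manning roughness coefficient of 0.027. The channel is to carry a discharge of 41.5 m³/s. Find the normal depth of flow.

Manning's equation rearranged: A R^(2/3) = nQ / (1·√S) = 0.027 × 41.5 / (√0.00045) = 52.82.
Trying y = 3.16 m: A R^(2/3) = 35.75 — too small.
Trying y = 4.52 m: A R^(2/3) = 79.68 — too large.
Trying y = 3.77 m: A R^(2/3) = 52.85 — matches.

y_n = 3.77 m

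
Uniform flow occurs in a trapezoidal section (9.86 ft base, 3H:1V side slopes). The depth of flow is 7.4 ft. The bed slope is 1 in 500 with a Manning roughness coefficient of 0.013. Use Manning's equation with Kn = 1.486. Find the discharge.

Q = 3150 ft³/s

With bottom width b = 9.86 ft and side slope z = 3: A = (b + zy)y = (9.86 + 3×7.4)×7.4 = 237.2 ft²; P = b + 2y√(1+z²) = 9.86 + 2×7.4×3.162 = 56.66 ft.
Hydraulic radius R = A/P = 237.2/56.66 = 4.187 ft.
Manning's equation: Q = (1.486/n) A R^(2/3) S^(1/2) = (1.486/0.013) × 237.2 × 4.187^(2/3) × 0.002^(1/2) = 3150 ft³/s.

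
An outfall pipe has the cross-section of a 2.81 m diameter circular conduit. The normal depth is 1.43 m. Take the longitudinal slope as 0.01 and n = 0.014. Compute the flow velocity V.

V = 5.69 m/s

For a circular section of diameter D = 2.81 m at depth y = 1.43 m, the central angle is θ = 2 arccos(1 − 2y/D) = 3.177 rad. Then A = (D²/8)(θ − sin θ) = 3.171 m² and P = Dθ/2 = 4.464 m.
Hydraulic radius R = A/P = 3.171/4.464 = 0.7104 m.
From Manning's equation, V = (1/n) R^(2/3) S^(1/2) = (1/0.014) × 0.7104^(2/3) × 0.01^(1/2) = 5.69 m/s.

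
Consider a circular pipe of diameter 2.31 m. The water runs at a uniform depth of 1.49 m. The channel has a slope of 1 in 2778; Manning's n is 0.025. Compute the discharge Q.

For a circular section of diameter D = 2.31 m at depth y = 1.49 m, the central angle is θ = 2 arccos(1 − 2y/D) = 3.73 rad. Then A = (D²/8)(θ − sin θ) = 2.858 m² and P = Dθ/2 = 4.308 m.
Hydraulic radius R = A/P = 2.858/4.308 = 0.6634 m.
Manning's equation: Q = (1/n) A R^(2/3) S^(1/2) = (1/0.025) × 2.858 × 0.6634^(2/3) × 0.00036^(1/2) = 1.65 m³/s.

Q = 1.65 m³/s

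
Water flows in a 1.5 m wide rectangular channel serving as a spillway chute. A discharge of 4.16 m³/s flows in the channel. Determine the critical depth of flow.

y_c = 0.922 m

For a rectangular channel, critical depth y_c = (q²/g)^(1/3) where q = Q/b = 4.16/1.5 = 2.773 m²/s.
So y_c = (2.773²/9.81)^(1/3) = 0.922 m.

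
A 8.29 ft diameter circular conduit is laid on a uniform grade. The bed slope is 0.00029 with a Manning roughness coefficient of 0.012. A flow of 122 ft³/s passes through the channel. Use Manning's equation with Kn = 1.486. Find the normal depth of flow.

y_n = 4.91 ft

Manning's equation rearranged: A R^(2/3) = nQ / (1.486·√S) = 0.012 × 122 / (1.486 × √0.00029) = 57.85.
Try y = 5.33 ft: A R^(2/3) = 65.33 — high.
Try y = 3.39 ft: A R^(2/3) = 30.78 — low.
Try y = 4.91 ft: A R^(2/3) = 57.78 — ≈ 57.85.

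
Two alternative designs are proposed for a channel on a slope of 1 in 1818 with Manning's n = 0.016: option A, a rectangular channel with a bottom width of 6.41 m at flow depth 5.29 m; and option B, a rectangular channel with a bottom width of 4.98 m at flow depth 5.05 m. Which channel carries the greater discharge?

channel A

Channel A: Flow area A = b·y = 6.41 × 5.29 = 33.91 m². Wetted perimeter P = b + 2y = 6.41 + 2×5.29 = 16.99 m. Hydraulic radius R = A/P = 33.91/16.99 = 1.996 m. Q_A = (1/0.016)·33.91·1.996^(2/3)·√0.0005501 = 78.79 m³/s.
Channel B: Flow area A = b·y = 4.98 × 5.05 = 25.15 m². Wetted perimeter P = b + 2y = 4.98 + 2×5.05 = 15.08 m. Hydraulic radius R = A/P = 25.15/15.08 = 1.668 m. Q_B = (1/0.016)·25.15·1.668^(2/3)·√0.0005501 = 51.84 m³/s.
Q_A = 78.79 m³/s vs Q_B = 51.84 m³/s, so channel A carries more.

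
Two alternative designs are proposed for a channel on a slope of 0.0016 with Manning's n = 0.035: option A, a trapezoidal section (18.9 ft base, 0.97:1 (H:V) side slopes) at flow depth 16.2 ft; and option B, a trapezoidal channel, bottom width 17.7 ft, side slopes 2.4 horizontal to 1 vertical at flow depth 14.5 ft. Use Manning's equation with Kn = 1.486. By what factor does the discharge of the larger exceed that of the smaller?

1.3

Channel A: With bottom width b = 18.9 ft and side slope z = 0.97: A = (b + zy)y = (18.9 + 0.97×16.2)×16.2 = 560.7 ft²; P = b + 2y√(1+z²) = 18.9 + 2×16.2×1.393 = 64.04 ft. Hydraulic radius R = A/P = 560.7/64.04 = 8.756 ft. Q_A = (1.486/0.035)·560.7·8.756^(2/3)·√0.0016 = 4046 ft³/s.
Channel B: With bottom width b = 17.7 ft and side slope z = 2.4: A = (b + zy)y = (17.7 + 2.4×14.5)×14.5 = 761.2 ft²; P = b + 2y√(1+z²) = 17.7 + 2×14.5×2.6 = 93.1 ft. Hydraulic radius R = A/P = 761.2/93.1 = 8.177 ft. Q_B = (1.486/0.035)·761.2·8.177^(2/3)·√0.0016 = 5247 ft³/s.
The larger discharge is 5247 ft³/s and the smaller is 4046 ft³/s; the ratio is 1.3.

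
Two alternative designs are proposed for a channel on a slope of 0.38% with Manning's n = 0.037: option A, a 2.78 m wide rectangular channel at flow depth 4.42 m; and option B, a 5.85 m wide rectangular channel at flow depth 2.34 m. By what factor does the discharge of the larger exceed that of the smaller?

Channel A: Flow area A = b·y = 2.78 × 4.42 = 12.29 m². Wetted perimeter P = b + 2y = 2.78 + 2×4.42 = 11.62 m. Hydraulic radius R = A/P = 12.29/11.62 = 1.057 m. Q_A = (1/0.037)·12.29·1.057^(2/3)·√0.0038 = 21.25 m³/s.
Channel B: Flow area A = b·y = 5.85 × 2.34 = 13.69 m². Wetted perimeter P = b + 2y = 5.85 + 2×2.34 = 10.53 m. Hydraulic radius R = A/P = 13.69/10.53 = 1.3 m. Q_B = (1/0.037)·13.69·1.3^(2/3)·√0.0038 = 27.17 m³/s.
The larger discharge is 27.17 m³/s and the smaller is 21.25 m³/s; the ratio is 1.28.

1.28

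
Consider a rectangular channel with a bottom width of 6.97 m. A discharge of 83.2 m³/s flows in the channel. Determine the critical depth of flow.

y_c = 2.44 m

For a rectangular channel, critical depth y_c = (q²/g)^(1/3) where q = Q/b = 83.2/6.97 = 11.94 m²/s.
So y_c = (11.94²/9.81)^(1/3) = 2.44 m.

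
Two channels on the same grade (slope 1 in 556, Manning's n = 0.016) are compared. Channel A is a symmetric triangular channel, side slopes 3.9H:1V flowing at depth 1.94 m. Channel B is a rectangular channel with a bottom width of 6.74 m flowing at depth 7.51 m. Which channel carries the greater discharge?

channel B

Channel A: For a triangular section with side slope z = 3.9: A = zy² = 3.9×1.94² = 14.68 m²; P = 2y√(1+z²) = 2×1.94×4.026 = 15.62 m. Hydraulic radius R = A/P = 14.68/15.62 = 0.9396 m. Q_A = (1/0.016)·14.68·0.9396^(2/3)·√0.001799 = 37.32 m³/s.
Channel B: Flow area A = b·y = 6.74 × 7.51 = 50.62 m². Wetted perimeter P = b + 2y = 6.74 + 2×7.51 = 21.76 m. Hydraulic radius R = A/P = 50.62/21.76 = 2.326 m. Q_B = (1/0.016)·50.62·2.326^(2/3)·√0.001799 = 235.5 m³/s.
Q_A = 37.32 m³/s vs Q_B = 235.5 m³/s, so channel B carries more.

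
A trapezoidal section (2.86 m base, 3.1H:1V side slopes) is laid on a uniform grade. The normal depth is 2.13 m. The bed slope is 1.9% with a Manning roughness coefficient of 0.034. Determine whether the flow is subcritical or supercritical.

supercritical

With bottom width b = 2.86 m and side slope z = 3.1: A = (b + zy)y = (2.86 + 3.1×2.13)×2.13 = 20.16 m²; P = b + 2y√(1+z²) = 2.86 + 2×2.13×3.257 = 16.74 m.
Hydraulic radius R = A/P = 20.16/16.74 = 1.204 m.
V = (1/n) R^(2/3) √S = (1/0.034) × 1.204^(2/3) × √0.019 = 4.589 m/s. Hydraulic depth D_h = A/T = 20.16/16.07 = 1.255 m.
Froude number Fr = V/√(g·D_h) = 4.589/√(9.81×1.255) = 1.31, which is greater than 1, so the flow is supercritical.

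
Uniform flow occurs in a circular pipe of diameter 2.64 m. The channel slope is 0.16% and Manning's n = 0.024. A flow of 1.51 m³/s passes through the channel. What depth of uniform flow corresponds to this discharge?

y_n = 0.838 m

Manning's equation rearranged: A R^(2/3) = nQ / (1·√S) = 0.024 × 1.51 / (√0.0016) = 0.906.
Trying y = 0.978 m: A R^(2/3) = 1.214 — too large.
Trying y = 0.697 m: A R^(2/3) = 0.6331 — too small.
Trying y = 0.838 m: A R^(2/3) = 0.906 — ≈ 0.906.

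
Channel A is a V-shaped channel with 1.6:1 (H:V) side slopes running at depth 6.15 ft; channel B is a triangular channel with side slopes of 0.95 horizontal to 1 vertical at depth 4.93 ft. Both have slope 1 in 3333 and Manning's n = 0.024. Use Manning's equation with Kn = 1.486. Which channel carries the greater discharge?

channel A

Channel A: For a triangular section with side slope z = 1.6: A = zy² = 1.6×6.15² = 60.52 ft²; P = 2y√(1+z²) = 2×6.15×1.887 = 23.21 ft. Hydraulic radius R = A/P = 60.52/23.21 = 2.608 ft. Q_A = (1.486/0.024)·60.52·2.608^(2/3)·√0.0003 = 123 ft³/s.
Channel B: For a triangular section with side slope z = 0.95: A = zy² = 0.95×4.93² = 23.09 ft²; P = 2y√(1+z²) = 2×4.93×1.379 = 13.6 ft. Hydraulic radius R = A/P = 23.09/13.6 = 1.698 ft. Q_B = (1.486/0.024)·23.09·1.698^(2/3)·√0.0003 = 35.24 ft³/s.
Q_A = 123 ft³/s vs Q_B = 35.24 ft³/s, so channel A carries more.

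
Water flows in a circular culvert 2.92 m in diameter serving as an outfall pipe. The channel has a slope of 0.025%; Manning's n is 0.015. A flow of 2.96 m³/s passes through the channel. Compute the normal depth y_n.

Manning's equation rearranged: A R^(2/3) = nQ / (1·√S) = 0.015 × 2.96 / (√0.00025) = 2.808.
Try y = 1.9 m: A R^(2/3) = 4.113 — over.
Try y = 1.49 m: A R^(2/3) = 2.81 — matches.

y_n = 1.49 m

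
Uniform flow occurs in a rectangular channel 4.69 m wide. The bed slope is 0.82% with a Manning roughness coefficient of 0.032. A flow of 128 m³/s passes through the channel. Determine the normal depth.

y_n = 6.68 m

Manning's equation rearranged: A R^(2/3) = nQ / (1·√S) = 0.032 × 128 / (√0.0082) = 45.23.
Try y = 7.51 m: A R^(2/3) = 51.87 — too large.
Try y = 6.68 m: A R^(2/3) = 45.25 — close enough.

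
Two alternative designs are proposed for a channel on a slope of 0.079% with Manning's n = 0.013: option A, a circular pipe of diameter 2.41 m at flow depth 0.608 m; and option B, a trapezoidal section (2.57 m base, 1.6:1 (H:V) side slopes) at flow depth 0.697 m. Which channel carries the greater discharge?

Channel A: For a circular section of diameter D = 2.41 m at depth y = 0.608 m, the central angle is θ = 2 arccos(1 − 2y/D) = 2.105 rad. Then A = (D²/8)(θ − sin θ) = 0.9033 m² and P = Dθ/2 = 2.536 m. Hydraulic radius R = A/P = 0.9033/2.536 = 0.3561 m. Q_A = (1/0.013)·0.9033·0.3561^(2/3)·√0.00079 = 0.9813 m³/s.
Channel B: With bottom width b = 2.57 m and side slope z = 1.6: A = (b + zy)y = (2.57 + 1.6×0.697)×0.697 = 2.569 m²; P = b + 2y√(1+z²) = 2.57 + 2×0.697×1.887 = 5.2 m. Hydraulic radius R = A/P = 2.569/5.2 = 0.4939 m. Q_B = (1/0.013)·2.569·0.4939^(2/3)·√0.00079 = 3.47 m³/s.
Q_A = 0.9813 m³/s vs Q_B = 3.47 m³/s, so channel B carries more.

channel B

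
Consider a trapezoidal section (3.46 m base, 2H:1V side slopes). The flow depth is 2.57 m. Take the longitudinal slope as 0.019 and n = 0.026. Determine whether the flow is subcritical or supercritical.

supercritical

With bottom width b = 3.46 m and side slope z = 2: A = (b + zy)y = (3.46 + 2×2.57)×2.57 = 22.1 m²; P = b + 2y√(1+z²) = 3.46 + 2×2.57×2.236 = 14.95 m.
Hydraulic radius R = A/P = 22.1/14.95 = 1.478 m.
V = (1/n) R^(2/3) √S = (1/0.026) × 1.478^(2/3) × √0.019 = 6.879 m/s. Hydraulic depth D_h = A/T = 22.1/13.74 = 1.609 m.
Froude number Fr = V/√(g·D_h) = 6.879/√(9.81×1.609) = 1.73, which is greater than 1, so the flow is supercritical.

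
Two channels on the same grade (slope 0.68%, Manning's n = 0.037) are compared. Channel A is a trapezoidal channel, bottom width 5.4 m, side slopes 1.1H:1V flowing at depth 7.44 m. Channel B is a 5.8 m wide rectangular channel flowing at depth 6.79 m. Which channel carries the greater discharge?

channel A

Channel A: With bottom width b = 5.4 m and side slope z = 1.1: A = (b + zy)y = (5.4 + 1.1×7.44)×7.44 = 101.1 m²; P = b + 2y√(1+z²) = 5.4 + 2×7.44×1.487 = 27.52 m. Hydraulic radius R = A/P = 101.1/27.52 = 3.672 m. Q_A = (1/0.037)·101.1·3.672^(2/3)·√0.0068 = 536.1 m³/s.
Channel B: Flow area A = b·y = 5.8 × 6.79 = 39.38 m². Wetted perimeter P = b + 2y = 5.8 + 2×6.79 = 19.38 m. Hydraulic radius R = A/P = 39.38/19.38 = 2.032 m. Q_B = (1/0.037)·39.38·2.032^(2/3)·√0.0068 = 140.8 m³/s.
Q_A = 536.1 m³/s vs Q_B = 140.8 m³/s, so channel A carries more.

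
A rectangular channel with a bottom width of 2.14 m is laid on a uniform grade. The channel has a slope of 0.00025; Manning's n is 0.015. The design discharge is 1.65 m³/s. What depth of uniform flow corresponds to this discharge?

y_n = 1.1 m

Manning's equation rearranged: A R^(2/3) = nQ / (1·√S) = 0.015 × 1.65 / (√0.00025) = 1.565.
Try y = 1.21 m: A R^(2/3) = 1.776 — high.
Try y = 0.862 m: A R^(2/3) = 1.127 — low.
Try y = 1.1 m: A R^(2/3) = 1.566 — ≈ 1.565.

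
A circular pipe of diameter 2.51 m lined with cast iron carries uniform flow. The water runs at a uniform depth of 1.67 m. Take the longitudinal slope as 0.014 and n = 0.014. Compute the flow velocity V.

For a circular section of diameter D = 2.51 m at depth y = 1.67 m, the central angle is θ = 2 arccos(1 − 2y/D) = 3.816 rad. Then A = (D²/8)(θ − sin θ) = 3.496 m² and P = Dθ/2 = 4.789 m.
Hydraulic radius R = A/P = 3.496/4.789 = 0.7301 m.
From Manning's equation, V = (1/n) R^(2/3) S^(1/2) = (1/0.014) × 0.7301^(2/3) × 0.014^(1/2) = 6.85 m/s.

V = 6.85 m/s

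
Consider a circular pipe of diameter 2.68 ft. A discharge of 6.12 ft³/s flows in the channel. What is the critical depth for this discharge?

y_c = 0.802 ft

At critical depth, Q² T / (g A³) = 1, i.e. A³/T = Q²/g = 6.12²/32.2 = 1.163.
At y = 0.96 ft: A³/T = 2.33 — over.
At y = 0.617 ft: A³/T = 0.419 — short.
At y = 0.802 ft: A³/T = 1.163 — matches.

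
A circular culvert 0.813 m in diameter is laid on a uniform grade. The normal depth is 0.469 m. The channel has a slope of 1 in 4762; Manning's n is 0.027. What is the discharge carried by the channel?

For a circular section of diameter D = 0.813 m at depth y = 0.469 m, the central angle is θ = 2 arccos(1 − 2y/D) = 3.45 rad. Then A = (D²/8)(θ − sin θ) = 0.3102 m² and P = Dθ/2 = 1.403 m.
Hydraulic radius R = A/P = 0.3102/1.403 = 0.2211 m.
Manning's equation: Q = (1/n) A R^(2/3) S^(1/2) = (1/0.027) × 0.3102 × 0.2211^(2/3) × 0.00021^(1/2) = 0.0609 m³/s.

Q = 0.0609 m³/s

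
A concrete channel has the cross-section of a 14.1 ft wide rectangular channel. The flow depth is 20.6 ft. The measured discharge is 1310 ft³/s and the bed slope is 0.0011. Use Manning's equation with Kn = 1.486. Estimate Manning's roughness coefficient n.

Flow area A = b·y = 14.1 × 20.6 = 290.5 ft². Wetted perimeter P = b + 2y = 14.1 + 2×20.6 = 55.3 ft.
Hydraulic radius R = A/P = 290.5/55.3 = 5.252 ft.
Rearranging Manning's equation: n = (1.486/Q) A R^(2/3) S^(1/2) = (1.486/1310) × 290.5 × 5.252^(2/3) × √0.0011 = 0.033.

n = 0.033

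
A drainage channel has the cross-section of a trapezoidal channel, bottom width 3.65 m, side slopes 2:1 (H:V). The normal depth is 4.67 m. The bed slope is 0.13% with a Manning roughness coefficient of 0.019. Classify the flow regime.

subcritical

With bottom width b = 3.65 m and side slope z = 2: A = (b + zy)y = (3.65 + 2×4.67)×4.67 = 60.66 m²; P = b + 2y√(1+z²) = 3.65 + 2×4.67×2.236 = 24.53 m.
Hydraulic radius R = A/P = 60.66/24.53 = 2.473 m.
V = (1/n) R^(2/3) √S = (1/0.019) × 2.473^(2/3) × √0.0013 = 3.47 m/s. Hydraulic depth D_h = A/T = 60.66/22.33 = 2.717 m.
Froude number Fr = V/√(g·D_h) = 3.47/√(9.81×2.717) = 0.672, which is less than 1, so the flow is subcritical.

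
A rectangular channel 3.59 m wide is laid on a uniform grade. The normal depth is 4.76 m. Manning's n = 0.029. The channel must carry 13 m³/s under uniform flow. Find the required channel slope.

S = 0.000342

Flow area A = b·y = 3.59 × 4.76 = 17.09 m². Wetted perimeter P = b + 2y = 3.59 + 2×4.76 = 13.11 m.
Hydraulic radius R = A/P = 17.09/13.11 = 1.303 m.
From Manning's equation, S = [nQ / (1 A R^(2/3))]² = [0.029 × 13 / (1 × 17.09 × 1.303^(2/3))]² = 0.000342.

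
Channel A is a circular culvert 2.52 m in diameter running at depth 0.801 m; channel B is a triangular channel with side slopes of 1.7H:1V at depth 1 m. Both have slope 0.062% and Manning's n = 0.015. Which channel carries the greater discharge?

Channel A: For a circular section of diameter D = 2.52 m at depth y = 0.801 m, the central angle is θ = 2 arccos(1 − 2y/D) = 2.396 rad. Then A = (D²/8)(θ − sin θ) = 1.363 m² and P = Dθ/2 = 3.019 m. Hydraulic radius R = A/P = 1.363/3.019 = 0.4516 m. Q_A = (1/0.015)·1.363·0.4516^(2/3)·√0.00062 = 1.332 m³/s.
Channel B: For a triangular section with side slope z = 1.7: A = zy² = 1.7×1² = 1.7 m²; P = 2y√(1+z²) = 2×1×1.972 = 3.945 m. Hydraulic radius R = A/P = 1.7/3.945 = 0.431 m. Q_B = (1/0.015)·1.7·0.431^(2/3)·√0.00062 = 1.61 m³/s.
Q_A = 1.332 m³/s vs Q_B = 1.61 m³/s, so channel B carries more.

channel B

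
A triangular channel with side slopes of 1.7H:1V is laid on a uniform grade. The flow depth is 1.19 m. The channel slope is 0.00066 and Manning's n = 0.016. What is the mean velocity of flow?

For a triangular section with side slope z = 1.7: A = zy² = 1.7×1.19² = 2.407 m²; P = 2y√(1+z²) = 2×1.19×1.972 = 4.694 m.
Hydraulic radius R = A/P = 2.407/4.694 = 0.5129 m.
From Manning's equation, V = (1/n) R^(2/3) S^(1/2) = (1/0.016) × 0.5129^(2/3) × 0.00066^(1/2) = 1.03 m/s.

V = 1.03 m/s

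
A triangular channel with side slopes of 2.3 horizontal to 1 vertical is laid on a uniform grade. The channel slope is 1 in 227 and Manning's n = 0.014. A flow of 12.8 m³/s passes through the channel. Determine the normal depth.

y_n = 1.29 m

Manning's equation rearranged: A R^(2/3) = nQ / (1·√S) = 0.014 × 12.8 / (√0.004405) = 2.7.
Trying y = 1.45 m: A R^(2/3) = 3.684 — too large.
Trying y = 1.01 m: A R^(2/3) = 1.404 — too small.
Trying y = 1.29 m: A R^(2/3) = 2.697 — close enough.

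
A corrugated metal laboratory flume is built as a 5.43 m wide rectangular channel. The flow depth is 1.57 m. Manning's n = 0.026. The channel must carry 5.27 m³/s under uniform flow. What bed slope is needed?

S = 0.00026

Flow area A = b·y = 5.43 × 1.57 = 8.525 m². Wetted perimeter P = b + 2y = 5.43 + 2×1.57 = 8.57 m.
Hydraulic radius R = A/P = 8.525/8.57 = 0.9948 m.
From Manning's equation, S = [nQ / (1 A R^(2/3))]² = [0.026 × 5.27 / (1 × 8.525 × 0.9948^(2/3))]² = 0.00026.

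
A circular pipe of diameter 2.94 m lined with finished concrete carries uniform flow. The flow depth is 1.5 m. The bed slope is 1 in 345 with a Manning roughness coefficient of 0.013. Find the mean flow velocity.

V = 3.4 m/s

For a circular section of diameter D = 2.94 m at depth y = 1.5 m, the central angle is θ = 2 arccos(1 − 2y/D) = 3.182 rad. Then A = (D²/8)(θ − sin θ) = 3.483 m² and P = Dθ/2 = 4.678 m.
Hydraulic radius R = A/P = 3.483/4.678 = 0.7444 m.
From Manning's equation, V = (1/n) R^(2/3) S^(1/2) = (1/0.013) × 0.7444^(2/3) × 0.002899^(1/2) = 3.4 m/s.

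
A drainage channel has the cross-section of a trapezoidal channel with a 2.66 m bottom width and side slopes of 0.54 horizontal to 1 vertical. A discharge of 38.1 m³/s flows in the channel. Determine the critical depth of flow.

At critical depth, Q² T / (g A³) = 1, i.e. A³/T = Q²/g = 38.1²/9.81 = 148.
At y = 2.8 m: A³/T = 280.4 — high.
At y = 2.33 m: A³/T = 147 — ≈ 148.

y_c = 2.33 m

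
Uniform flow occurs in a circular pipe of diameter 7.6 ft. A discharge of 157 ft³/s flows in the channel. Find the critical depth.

At critical depth, Q² T / (g A³) = 1, i.e. A³/T = Q²/g = 157²/32.2 = 765.5.
Try y = 3.77 ft: A³/T = 1490 — too large.
Try y = 2.68 ft: A³/T = 402.2 — too small.
Try y = 3.17 ft: A³/T = 767.3 — ≈ 765.5.

y_c = 3.17 ft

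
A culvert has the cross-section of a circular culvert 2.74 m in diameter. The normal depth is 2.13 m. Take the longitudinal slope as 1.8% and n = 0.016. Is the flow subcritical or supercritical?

For a circular section of diameter D = 2.74 m at depth y = 2.13 m, the central angle is θ = 2 arccos(1 − 2y/D) = 4.318 rad. Then A = (D²/8)(θ − sin θ) = 4.918 m² and P = Dθ/2 = 5.915 m.
Hydraulic radius R = A/P = 4.918/5.915 = 0.8315 m.
V = (1/n) R^(2/3) √S = (1/0.016) × 0.8315^(2/3) × √0.018 = 7.414 m/s. Hydraulic depth D_h = A/T = 4.918/2.28 = 2.157 m.
Froude number Fr = V/√(g·D_h) = 7.414/√(9.81×2.157) = 1.61, which is greater than 1, so the flow is supercritical.

supercritical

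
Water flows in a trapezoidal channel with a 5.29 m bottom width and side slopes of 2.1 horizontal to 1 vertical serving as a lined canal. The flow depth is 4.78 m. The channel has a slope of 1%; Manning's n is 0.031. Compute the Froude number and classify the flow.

With bottom width b = 5.29 m and side slope z = 2.1: A = (b + zy)y = (5.29 + 2.1×4.78)×4.78 = 73.27 m²; P = b + 2y√(1+z²) = 5.29 + 2×4.78×2.326 = 27.53 m.
Hydraulic radius R = A/P = 73.27/27.53 = 2.662 m.
V = (1/n) R^(2/3) √S = (1/0.031) × 2.662^(2/3) × √0.01 = 6.196 m/s. Hydraulic depth D_h = A/T = 73.27/25.37 = 2.888 m.
Froude number Fr = V/√(g·D_h) = 6.196/√(9.81×2.888) = 1.16, which is greater than 1, so the flow is supercritical.

supercritical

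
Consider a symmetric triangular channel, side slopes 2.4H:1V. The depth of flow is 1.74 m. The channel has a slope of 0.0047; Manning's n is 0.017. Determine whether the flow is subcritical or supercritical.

supercritical

For a triangular section with side slope z = 2.4: A = zy² = 2.4×1.74² = 7.266 m²; P = 2y√(1+z²) = 2×1.74×2.6 = 9.048 m.
Hydraulic radius R = A/P = 7.266/9.048 = 0.8031 m.
V = (1/n) R^(2/3) √S = (1/0.017) × 0.8031^(2/3) × √0.0047 = 3.484 m/s. Hydraulic depth D_h = A/T = 7.266/8.352 = 0.87 m.
Froude number Fr = V/√(g·D_h) = 3.484/√(9.81×0.87) = 1.19, which is greater than 1, so the flow is supercritical.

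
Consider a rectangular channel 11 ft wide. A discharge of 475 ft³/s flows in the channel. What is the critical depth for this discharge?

y_c = 3.87 ft

For a rectangular channel, critical depth y_c = (q²/g)^(1/3) where q = Q/b = 475/11 = 43.18 ft²/s.
So y_c = (43.18²/32.2)^(1/3) = 3.87 ft.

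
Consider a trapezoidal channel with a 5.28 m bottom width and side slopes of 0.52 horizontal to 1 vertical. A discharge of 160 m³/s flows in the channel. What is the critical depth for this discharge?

y_c = 3.96 m

At critical depth, Q² T / (g A³) = 1, i.e. A³/T = Q²/g = 160²/9.81 = 2610.
Trying y = 4.52 m: A³/T = 4110 — too large.
Trying y = 3.96 m: A³/T = 2612 — matches.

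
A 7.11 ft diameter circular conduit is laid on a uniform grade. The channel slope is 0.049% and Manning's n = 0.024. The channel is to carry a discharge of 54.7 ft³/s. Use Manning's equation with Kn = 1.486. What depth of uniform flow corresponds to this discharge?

Manning's equation rearranged: A R^(2/3) = nQ / (1.486·√S) = 0.024 × 54.7 / (1.486 × √0.00049) = 39.91.
At y = 5 ft: A R^(2/3) = 49.07 — too large.
At y = 3.08 ft: A R^(2/3) = 22.68 — too small.
At y = 4.32 ft: A R^(2/3) = 39.9 — close enough.

y_n = 4.32 ft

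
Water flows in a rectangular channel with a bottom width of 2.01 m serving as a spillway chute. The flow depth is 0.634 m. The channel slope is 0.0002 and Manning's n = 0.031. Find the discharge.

Flow area A = b·y = 2.01 × 0.634 = 1.274 m². Wetted perimeter P = b + 2y = 2.01 + 2×0.634 = 3.278 m.
Hydraulic radius R = A/P = 1.274/3.278 = 0.3888 m.
Manning's equation: Q = (1/n) A R^(2/3) S^(1/2) = (1/0.031) × 1.274 × 0.3888^(2/3) × 0.0002^(1/2) = 0.31 m³/s.

Q = 0.31 m³/s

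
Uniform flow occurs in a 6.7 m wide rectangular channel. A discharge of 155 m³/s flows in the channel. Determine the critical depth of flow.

y_c = 3.79 m

For a rectangular channel, critical depth y_c = (q²/g)^(1/3) where q = Q/b = 155/6.7 = 23.13 m²/s.
So y_c = (23.13²/9.81)^(1/3) = 3.79 m.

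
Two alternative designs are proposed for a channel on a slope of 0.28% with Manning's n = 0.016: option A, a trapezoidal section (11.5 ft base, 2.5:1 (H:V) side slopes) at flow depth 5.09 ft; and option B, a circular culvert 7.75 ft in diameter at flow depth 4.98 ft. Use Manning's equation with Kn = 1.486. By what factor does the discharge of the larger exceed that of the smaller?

Channel A: With bottom width b = 11.5 ft and side slope z = 2.5: A = (b + zy)y = (11.5 + 2.5×5.09)×5.09 = 123.3 ft²; P = b + 2y√(1+z²) = 11.5 + 2×5.09×2.693 = 38.91 ft. Hydraulic radius R = A/P = 123.3/38.91 = 3.169 ft. Q_A = (1.486/0.016)·123.3·3.169^(2/3)·√0.0028 = 1307 ft³/s.
Channel B: For a circular section of diameter D = 7.75 ft at depth y = 4.98 ft, the central angle is θ = 2 arccos(1 − 2y/D) = 3.72 rad. Then A = (D²/8)(θ − sin θ) = 32.03 ft² and P = Dθ/2 = 14.41 ft. Hydraulic radius R = A/P = 32.03/14.41 = 2.222 ft. Q_B = (1.486/0.016)·32.03·2.222^(2/3)·√0.0028 = 268.1 ft³/s.
The larger discharge is 1307 ft³/s and the smaller is 268.1 ft³/s; the ratio is 4.88.

4.88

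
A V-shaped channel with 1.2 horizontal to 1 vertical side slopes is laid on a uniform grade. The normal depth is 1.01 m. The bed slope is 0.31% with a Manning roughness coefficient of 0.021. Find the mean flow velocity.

V = 1.41 m/s

For a triangular section with side slope z = 1.2: A = zy² = 1.2×1.01² = 1.224 m²; P = 2y√(1+z²) = 2×1.01×1.562 = 3.155 m.
Hydraulic radius R = A/P = 1.224/3.155 = 0.388 m.
From Manning's equation, V = (1/n) R^(2/3) S^(1/2) = (1/0.021) × 0.388^(2/3) × 0.0031^(1/2) = 1.41 m/s.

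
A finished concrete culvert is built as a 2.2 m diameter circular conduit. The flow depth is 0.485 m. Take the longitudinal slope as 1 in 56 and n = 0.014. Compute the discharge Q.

For a circular section of diameter D = 2.2 m at depth y = 0.485 m, the central angle is θ = 2 arccos(1 − 2y/D) = 1.955 rad. Then A = (D²/8)(θ − sin θ) = 0.6219 m² and P = Dθ/2 = 2.151 m.
Hydraulic radius R = A/P = 0.6219/2.151 = 0.2892 m.
Manning's equation: Q = (1/n) A R^(2/3) S^(1/2) = (1/0.014) × 0.6219 × 0.2892^(2/3) × 0.01786^(1/2) = 2.6 m³/s.

Q = 2.6 m³/s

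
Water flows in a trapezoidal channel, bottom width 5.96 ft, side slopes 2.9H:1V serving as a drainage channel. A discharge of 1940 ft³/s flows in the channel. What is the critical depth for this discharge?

At critical depth, Q² T / (g A³) = 1, i.e. A³/T = Q²/g = 1940²/32.2 = 116900.
Try y = 5.84 ft: A³/T = 60020 — too small.
Try y = 8.33 ft: A³/T = 290900 — too large.
Try y = 6.79 ft: A³/T = 116500 — matches.

y_c = 6.79 ft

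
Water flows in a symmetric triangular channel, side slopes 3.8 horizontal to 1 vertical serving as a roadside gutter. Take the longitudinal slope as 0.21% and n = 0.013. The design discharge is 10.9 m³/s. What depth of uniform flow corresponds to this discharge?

Manning's equation rearranged: A R^(2/3) = nQ / (1·√S) = 0.013 × 10.9 / (√0.0021) = 3.092.
Trying y = 1.36 m: A R^(2/3) = 5.315 — high.
Trying y = 0.794 m: A R^(2/3) = 1.265 — low.
Trying y = 1.11 m: A R^(2/3) = 3.092 — close enough.

y_n = 1.11 m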